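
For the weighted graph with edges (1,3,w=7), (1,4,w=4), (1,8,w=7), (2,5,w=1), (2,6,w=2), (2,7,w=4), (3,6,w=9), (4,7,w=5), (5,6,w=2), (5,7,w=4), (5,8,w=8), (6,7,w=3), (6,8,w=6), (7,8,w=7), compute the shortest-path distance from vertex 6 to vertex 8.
6 (path: 6 -> 8; weights 6 = 6)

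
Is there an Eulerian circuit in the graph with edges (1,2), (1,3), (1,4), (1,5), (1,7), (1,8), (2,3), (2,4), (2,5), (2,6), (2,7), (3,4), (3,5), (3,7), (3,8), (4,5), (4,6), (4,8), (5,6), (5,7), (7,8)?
No (2 vertices have odd degree: {6, 7}; Eulerian circuit requires 0)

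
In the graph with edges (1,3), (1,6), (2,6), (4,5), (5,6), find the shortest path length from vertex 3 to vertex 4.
4 (path: 3 -> 1 -> 6 -> 5 -> 4, 4 edges)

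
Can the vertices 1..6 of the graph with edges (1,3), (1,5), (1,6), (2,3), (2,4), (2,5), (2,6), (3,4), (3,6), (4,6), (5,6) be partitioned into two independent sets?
No (odd cycle of length 3: 6 -> 1 -> 3 -> 6)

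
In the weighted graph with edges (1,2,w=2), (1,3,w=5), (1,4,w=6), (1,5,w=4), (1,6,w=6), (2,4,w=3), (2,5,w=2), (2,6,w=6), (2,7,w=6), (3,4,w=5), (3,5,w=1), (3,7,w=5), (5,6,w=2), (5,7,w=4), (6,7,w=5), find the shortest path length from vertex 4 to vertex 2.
3 (path: 4 -> 2; weights 3 = 3)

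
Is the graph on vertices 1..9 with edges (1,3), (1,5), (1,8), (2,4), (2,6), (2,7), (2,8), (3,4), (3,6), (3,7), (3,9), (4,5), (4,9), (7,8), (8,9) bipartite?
No (odd cycle of length 3: 7 -> 8 -> 2 -> 7)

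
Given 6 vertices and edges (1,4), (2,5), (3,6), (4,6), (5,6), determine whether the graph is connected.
Yes (BFS from 1 visits [1, 4, 6, 3, 5, 2] — all 6 vertices reached)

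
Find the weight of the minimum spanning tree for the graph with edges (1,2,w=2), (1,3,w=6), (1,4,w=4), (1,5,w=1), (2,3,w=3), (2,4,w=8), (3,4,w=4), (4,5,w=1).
7 (MST edges: (1,2,w=2), (1,5,w=1), (2,3,w=3), (4,5,w=1); sum of weights 2 + 1 + 3 + 1 = 7)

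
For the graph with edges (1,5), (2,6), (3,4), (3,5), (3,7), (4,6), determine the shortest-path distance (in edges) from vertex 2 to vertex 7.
4 (path: 2 -> 6 -> 4 -> 3 -> 7, 4 edges)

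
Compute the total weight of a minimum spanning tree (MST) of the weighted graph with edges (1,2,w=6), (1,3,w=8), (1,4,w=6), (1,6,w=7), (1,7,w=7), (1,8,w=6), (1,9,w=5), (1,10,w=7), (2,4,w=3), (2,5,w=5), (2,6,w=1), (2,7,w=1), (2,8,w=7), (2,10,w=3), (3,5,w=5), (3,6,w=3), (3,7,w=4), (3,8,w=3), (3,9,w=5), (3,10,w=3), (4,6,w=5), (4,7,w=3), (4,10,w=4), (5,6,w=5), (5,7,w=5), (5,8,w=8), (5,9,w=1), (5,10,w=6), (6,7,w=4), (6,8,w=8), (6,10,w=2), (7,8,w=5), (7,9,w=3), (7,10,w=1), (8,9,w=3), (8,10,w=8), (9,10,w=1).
19 (MST edges: (1,9,w=5), (2,4,w=3), (2,6,w=1), (2,7,w=1), (3,6,w=3), (3,8,w=3), (5,9,w=1), (7,10,w=1), (9,10,w=1); sum of weights 5 + 3 + 1 + 1 + 3 + 3 + 1 + 1 + 1 = 19)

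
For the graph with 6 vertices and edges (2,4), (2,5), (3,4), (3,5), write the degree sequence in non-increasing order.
[2, 2, 2, 2, 0, 0] (degrees: deg(1)=0, deg(2)=2, deg(3)=2, deg(4)=2, deg(5)=2, deg(6)=0)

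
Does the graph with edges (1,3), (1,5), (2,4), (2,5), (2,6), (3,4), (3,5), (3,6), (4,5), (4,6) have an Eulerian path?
Yes (the graph is connected and exactly 2 vertices have odd degree: {2, 6}; any Eulerian path must start and end at those)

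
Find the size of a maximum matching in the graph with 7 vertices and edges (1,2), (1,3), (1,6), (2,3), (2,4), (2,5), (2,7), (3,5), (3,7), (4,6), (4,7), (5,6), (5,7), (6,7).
3 (matching: (1,3), (4,6), (5,7); upper bound floor(n/2) = floor(7/2) = 3)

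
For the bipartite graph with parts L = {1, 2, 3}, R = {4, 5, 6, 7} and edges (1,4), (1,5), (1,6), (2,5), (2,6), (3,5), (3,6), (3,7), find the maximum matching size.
3 (matching: (1,6), (2,5), (3,7); upper bound min(|L|,|R|) = min(3,4) = 3)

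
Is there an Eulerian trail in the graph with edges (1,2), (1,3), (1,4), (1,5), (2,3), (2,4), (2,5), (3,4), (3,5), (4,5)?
Yes — and in fact it has an Eulerian circuit (the graph is connected and all 5 vertices have even degree)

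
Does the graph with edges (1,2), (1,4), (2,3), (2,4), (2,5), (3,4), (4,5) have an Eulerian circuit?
Yes (the graph is connected and all 5 vertices have even degree)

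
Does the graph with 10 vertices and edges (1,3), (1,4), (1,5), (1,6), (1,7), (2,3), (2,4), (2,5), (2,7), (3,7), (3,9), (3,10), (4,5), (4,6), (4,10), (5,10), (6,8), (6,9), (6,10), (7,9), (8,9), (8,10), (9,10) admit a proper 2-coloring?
No (odd cycle of length 3: 4 -> 1 -> 5 -> 4)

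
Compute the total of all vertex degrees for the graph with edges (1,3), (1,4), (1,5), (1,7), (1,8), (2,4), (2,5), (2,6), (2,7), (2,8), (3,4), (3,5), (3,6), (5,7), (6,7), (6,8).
32 (handshake: sum of degrees = 2|E| = 2 x 16 = 32)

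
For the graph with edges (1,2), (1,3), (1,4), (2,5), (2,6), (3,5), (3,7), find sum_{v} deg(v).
14 (handshake: sum of degrees = 2|E| = 2 x 7 = 14)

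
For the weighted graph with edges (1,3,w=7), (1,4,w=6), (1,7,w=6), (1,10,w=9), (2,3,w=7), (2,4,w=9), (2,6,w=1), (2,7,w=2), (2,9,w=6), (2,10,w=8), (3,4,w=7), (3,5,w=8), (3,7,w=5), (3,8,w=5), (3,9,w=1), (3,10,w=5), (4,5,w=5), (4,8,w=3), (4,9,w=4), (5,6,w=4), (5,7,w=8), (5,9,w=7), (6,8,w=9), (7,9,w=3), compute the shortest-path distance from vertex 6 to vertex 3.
7 (path: 6 -> 2 -> 7 -> 9 -> 3; weights 1 + 2 + 3 + 1 = 7)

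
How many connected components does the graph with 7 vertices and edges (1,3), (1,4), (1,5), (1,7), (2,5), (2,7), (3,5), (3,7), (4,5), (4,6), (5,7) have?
1 (components: {1, 2, 3, 4, 5, 6, 7})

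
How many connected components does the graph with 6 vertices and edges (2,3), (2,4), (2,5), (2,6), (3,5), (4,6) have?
2 (components: {1}, {2, 3, 4, 5, 6})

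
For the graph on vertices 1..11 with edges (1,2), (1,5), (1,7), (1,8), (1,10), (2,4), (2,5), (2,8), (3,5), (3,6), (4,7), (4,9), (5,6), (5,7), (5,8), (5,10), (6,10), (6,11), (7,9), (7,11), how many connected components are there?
1 (components: {1, 2, 3, 4, 5, 6, 7, 8, 9, 10, 11})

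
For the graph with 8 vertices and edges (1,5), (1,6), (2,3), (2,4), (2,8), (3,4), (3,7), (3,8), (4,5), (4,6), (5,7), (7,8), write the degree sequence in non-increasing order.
[4, 4, 3, 3, 3, 3, 2, 2] (degrees: deg(1)=2, deg(2)=3, deg(3)=4, deg(4)=4, deg(5)=3, deg(6)=2, deg(7)=3, deg(8)=3)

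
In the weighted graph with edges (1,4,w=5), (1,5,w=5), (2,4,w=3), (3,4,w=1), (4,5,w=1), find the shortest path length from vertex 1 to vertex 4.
5 (path: 1 -> 4; weights 5 = 5)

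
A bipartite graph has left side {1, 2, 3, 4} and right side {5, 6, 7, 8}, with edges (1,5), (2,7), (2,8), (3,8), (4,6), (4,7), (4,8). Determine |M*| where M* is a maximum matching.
4 (matching: (1,5), (2,7), (3,8), (4,6); upper bound min(|L|,|R|) = min(4,4) = 4)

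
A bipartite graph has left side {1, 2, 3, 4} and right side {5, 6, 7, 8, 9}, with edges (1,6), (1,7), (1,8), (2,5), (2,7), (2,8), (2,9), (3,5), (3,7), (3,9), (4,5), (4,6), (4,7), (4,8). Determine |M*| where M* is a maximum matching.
4 (matching: (1,8), (2,9), (3,7), (4,6); upper bound min(|L|,|R|) = min(4,5) = 4)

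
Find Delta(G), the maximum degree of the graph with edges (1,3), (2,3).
2 (attained at vertex 3)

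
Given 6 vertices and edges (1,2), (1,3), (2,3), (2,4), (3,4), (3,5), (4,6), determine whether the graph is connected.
Yes (BFS from 1 visits [1, 2, 3, 4, 5, 6] — all 6 vertices reached)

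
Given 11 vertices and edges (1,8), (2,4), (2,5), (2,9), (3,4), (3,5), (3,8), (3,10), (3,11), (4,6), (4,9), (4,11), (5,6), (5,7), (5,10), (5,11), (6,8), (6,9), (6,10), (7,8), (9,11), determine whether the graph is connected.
Yes (BFS from 1 visits [1, 8, 3, 6, 7, 4, 5, 10, 11, 9, 2] — all 11 vertices reached)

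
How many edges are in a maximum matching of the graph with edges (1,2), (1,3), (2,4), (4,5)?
2 (matching: (1,3), (4,5); upper bound floor(n/2) = floor(5/2) = 2)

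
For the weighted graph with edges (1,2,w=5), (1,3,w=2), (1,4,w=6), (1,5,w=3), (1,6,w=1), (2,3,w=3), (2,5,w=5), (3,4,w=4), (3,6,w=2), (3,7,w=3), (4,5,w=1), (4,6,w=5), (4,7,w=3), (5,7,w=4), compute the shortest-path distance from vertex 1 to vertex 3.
2 (path: 1 -> 3; weights 2 = 2)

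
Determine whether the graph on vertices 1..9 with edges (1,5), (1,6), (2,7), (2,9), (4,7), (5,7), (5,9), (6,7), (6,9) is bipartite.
Yes. Partition: {1, 3, 7, 8, 9}, {2, 4, 5, 6}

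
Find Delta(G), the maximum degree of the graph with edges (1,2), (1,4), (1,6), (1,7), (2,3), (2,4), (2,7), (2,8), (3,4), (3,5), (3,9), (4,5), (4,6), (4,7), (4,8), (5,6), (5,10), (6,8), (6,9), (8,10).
7 (attained at vertex 4)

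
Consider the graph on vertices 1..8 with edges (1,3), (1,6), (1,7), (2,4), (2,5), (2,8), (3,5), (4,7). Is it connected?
Yes (BFS from 1 visits [1, 3, 6, 7, 5, 4, 2, 8] — all 8 vertices reached)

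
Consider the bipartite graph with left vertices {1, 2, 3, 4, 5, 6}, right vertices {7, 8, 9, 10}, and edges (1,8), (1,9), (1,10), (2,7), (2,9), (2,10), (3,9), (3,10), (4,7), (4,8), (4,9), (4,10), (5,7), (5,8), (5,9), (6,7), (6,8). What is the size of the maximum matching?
4 (matching: (1,10), (2,9), (4,8), (5,7); upper bound min(|L|,|R|) = min(6,4) = 4)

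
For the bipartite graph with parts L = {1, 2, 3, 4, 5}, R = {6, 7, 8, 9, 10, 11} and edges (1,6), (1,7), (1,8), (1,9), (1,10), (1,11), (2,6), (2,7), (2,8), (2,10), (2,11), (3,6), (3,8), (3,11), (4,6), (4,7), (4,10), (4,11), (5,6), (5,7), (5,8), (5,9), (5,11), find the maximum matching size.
5 (matching: (1,11), (2,10), (3,8), (4,7), (5,9); upper bound min(|L|,|R|) = min(5,6) = 5)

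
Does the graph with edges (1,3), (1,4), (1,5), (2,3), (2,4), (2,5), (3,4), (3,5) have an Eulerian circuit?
No (4 vertices have odd degree: {1, 2, 4, 5}; Eulerian circuit requires 0)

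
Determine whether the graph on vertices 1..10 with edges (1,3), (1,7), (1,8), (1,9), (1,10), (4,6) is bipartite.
Yes. Partition: {1, 2, 4, 5}, {3, 6, 7, 8, 9, 10}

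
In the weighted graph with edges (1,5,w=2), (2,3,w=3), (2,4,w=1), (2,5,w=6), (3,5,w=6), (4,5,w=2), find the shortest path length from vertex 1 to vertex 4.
4 (path: 1 -> 5 -> 4; weights 2 + 2 = 4)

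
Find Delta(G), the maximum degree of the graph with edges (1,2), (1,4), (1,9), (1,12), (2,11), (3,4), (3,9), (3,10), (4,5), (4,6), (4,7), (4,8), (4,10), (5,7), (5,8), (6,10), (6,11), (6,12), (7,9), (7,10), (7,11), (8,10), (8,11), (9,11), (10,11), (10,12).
7 (attained at vertices 4, 10)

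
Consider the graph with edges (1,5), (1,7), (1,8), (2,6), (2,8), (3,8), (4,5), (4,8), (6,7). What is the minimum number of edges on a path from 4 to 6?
3 (path: 4 -> 8 -> 2 -> 6, 3 edges)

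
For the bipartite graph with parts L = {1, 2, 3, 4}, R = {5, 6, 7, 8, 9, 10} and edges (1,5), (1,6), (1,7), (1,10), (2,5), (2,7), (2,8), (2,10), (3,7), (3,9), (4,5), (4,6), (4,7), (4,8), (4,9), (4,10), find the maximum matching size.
4 (matching: (1,10), (2,8), (3,9), (4,7); upper bound min(|L|,|R|) = min(4,6) = 4)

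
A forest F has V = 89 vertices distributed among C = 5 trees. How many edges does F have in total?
84 (Each of the 5 component trees on V_i vertices has V_i - 1 edges; summing gives V - C = 89 - 5 = 84)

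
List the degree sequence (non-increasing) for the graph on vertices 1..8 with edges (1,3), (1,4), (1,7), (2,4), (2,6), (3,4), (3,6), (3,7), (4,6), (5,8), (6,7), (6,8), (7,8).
[5, 4, 4, 4, 3, 3, 2, 1] (degrees: deg(1)=3, deg(2)=2, deg(3)=4, deg(4)=4, deg(5)=1, deg(6)=5, deg(7)=4, deg(8)=3)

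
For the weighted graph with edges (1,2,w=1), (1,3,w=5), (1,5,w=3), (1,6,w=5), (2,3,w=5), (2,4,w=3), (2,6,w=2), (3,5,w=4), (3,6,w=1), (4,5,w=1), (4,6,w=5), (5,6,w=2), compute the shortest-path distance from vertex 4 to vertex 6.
3 (path: 4 -> 5 -> 6; weights 1 + 2 = 3)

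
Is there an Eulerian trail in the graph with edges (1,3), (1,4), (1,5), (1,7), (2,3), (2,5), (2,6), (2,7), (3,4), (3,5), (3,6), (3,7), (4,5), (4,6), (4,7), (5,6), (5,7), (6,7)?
Yes (the graph is connected and exactly 2 vertices have odd degree: {4, 6}; any Eulerian path must start and end at those)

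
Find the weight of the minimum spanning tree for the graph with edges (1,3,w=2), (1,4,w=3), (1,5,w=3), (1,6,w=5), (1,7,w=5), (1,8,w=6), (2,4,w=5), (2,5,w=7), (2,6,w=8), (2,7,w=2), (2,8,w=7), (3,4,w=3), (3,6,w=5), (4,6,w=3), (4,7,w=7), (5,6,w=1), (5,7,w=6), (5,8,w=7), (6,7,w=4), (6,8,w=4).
19 (MST edges: (1,3,w=2), (1,4,w=3), (1,5,w=3), (2,7,w=2), (5,6,w=1), (6,7,w=4), (6,8,w=4); sum of weights 2 + 3 + 3 + 2 + 1 + 4 + 4 = 19)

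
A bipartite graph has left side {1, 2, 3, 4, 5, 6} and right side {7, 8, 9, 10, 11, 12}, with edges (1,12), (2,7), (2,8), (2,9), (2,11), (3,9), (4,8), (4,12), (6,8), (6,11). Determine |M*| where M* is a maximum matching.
5 (matching: (1,12), (2,7), (3,9), (4,8), (6,11); upper bound min(|L|,|R|) = min(6,6) = 6)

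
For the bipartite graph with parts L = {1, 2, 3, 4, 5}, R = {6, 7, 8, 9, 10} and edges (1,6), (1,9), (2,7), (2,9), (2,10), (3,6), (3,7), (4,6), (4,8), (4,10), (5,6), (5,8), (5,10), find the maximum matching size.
5 (matching: (1,9), (2,10), (3,7), (4,8), (5,6); upper bound min(|L|,|R|) = min(5,5) = 5)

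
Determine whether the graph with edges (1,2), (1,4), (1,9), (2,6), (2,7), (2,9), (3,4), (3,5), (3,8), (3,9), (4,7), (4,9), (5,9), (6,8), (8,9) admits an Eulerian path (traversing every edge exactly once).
Yes (the graph is connected and exactly 2 vertices have odd degree: {1, 8}; any Eulerian path must start and end at those)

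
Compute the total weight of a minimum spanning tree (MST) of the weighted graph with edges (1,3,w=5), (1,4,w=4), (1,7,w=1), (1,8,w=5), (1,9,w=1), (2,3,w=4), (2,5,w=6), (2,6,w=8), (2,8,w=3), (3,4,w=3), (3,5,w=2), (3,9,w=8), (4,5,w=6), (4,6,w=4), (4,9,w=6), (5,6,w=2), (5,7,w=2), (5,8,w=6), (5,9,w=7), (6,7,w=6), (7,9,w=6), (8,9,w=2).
16 (MST edges: (1,7,w=1), (1,9,w=1), (2,8,w=3), (3,4,w=3), (3,5,w=2), (5,6,w=2), (5,7,w=2), (8,9,w=2); sum of weights 1 + 1 + 3 + 3 + 2 + 2 + 2 + 2 = 16)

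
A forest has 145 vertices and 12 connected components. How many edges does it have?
133 (Each of the 12 component trees on V_i vertices has V_i - 1 edges; summing gives V - C = 145 - 12 = 133)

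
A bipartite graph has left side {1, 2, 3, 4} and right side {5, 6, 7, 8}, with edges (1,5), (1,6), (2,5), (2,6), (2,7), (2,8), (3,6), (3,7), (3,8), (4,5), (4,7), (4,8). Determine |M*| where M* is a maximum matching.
4 (matching: (1,6), (2,8), (3,7), (4,5); upper bound min(|L|,|R|) = min(4,4) = 4)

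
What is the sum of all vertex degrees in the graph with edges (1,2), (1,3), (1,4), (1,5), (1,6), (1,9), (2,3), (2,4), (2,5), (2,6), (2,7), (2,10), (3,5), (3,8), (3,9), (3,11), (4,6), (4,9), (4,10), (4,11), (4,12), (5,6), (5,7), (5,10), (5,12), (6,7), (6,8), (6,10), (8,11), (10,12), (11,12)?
62 (handshake: sum of degrees = 2|E| = 2 x 31 = 62)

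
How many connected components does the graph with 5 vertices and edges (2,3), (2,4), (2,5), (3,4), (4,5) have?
2 (components: {1}, {2, 3, 4, 5})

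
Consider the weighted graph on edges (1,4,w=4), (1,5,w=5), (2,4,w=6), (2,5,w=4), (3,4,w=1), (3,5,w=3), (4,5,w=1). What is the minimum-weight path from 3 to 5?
2 (path: 3 -> 4 -> 5; weights 1 + 1 = 2)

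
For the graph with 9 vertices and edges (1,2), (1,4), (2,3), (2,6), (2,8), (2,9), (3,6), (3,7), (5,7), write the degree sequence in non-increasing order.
[5, 3, 2, 2, 2, 1, 1, 1, 1] (degrees: deg(1)=2, deg(2)=5, deg(3)=3, deg(4)=1, deg(5)=1, deg(6)=2, deg(7)=2, deg(8)=1, deg(9)=1)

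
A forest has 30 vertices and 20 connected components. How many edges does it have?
10 (Each of the 20 component trees on V_i vertices has V_i - 1 edges; summing gives V - C = 30 - 20 = 10)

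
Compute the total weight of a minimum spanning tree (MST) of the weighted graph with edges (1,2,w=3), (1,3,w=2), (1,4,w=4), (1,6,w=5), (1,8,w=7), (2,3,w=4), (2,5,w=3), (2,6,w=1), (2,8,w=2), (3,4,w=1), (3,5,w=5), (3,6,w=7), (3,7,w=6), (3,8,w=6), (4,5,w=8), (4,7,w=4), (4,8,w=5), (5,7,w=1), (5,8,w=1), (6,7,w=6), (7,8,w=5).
11 (MST edges: (1,2,w=3), (1,3,w=2), (2,6,w=1), (2,8,w=2), (3,4,w=1), (5,7,w=1), (5,8,w=1); sum of weights 3 + 2 + 1 + 2 + 1 + 1 + 1 = 11)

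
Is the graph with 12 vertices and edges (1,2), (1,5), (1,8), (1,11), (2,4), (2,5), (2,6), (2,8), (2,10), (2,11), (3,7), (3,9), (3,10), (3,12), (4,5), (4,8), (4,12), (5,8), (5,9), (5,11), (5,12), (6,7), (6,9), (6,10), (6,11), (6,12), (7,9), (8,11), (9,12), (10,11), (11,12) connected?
Yes (BFS from 1 visits [1, 2, 5, 8, 11, 4, 6, 10, 9, 12, 7, 3] — all 12 vertices reached)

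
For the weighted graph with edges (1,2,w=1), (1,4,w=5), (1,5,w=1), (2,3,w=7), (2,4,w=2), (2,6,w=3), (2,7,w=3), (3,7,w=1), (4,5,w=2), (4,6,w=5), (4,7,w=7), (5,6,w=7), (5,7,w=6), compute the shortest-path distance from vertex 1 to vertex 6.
4 (path: 1 -> 2 -> 6; weights 1 + 3 = 4)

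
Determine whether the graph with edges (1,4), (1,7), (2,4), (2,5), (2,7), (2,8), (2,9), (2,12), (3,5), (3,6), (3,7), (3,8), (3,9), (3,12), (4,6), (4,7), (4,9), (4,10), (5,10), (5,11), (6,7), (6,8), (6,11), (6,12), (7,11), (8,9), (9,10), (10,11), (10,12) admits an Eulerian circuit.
No (2 vertices have odd degree: {9, 10}; Eulerian circuit requires 0)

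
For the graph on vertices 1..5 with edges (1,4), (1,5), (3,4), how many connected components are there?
2 (components: {1, 3, 4, 5}, {2})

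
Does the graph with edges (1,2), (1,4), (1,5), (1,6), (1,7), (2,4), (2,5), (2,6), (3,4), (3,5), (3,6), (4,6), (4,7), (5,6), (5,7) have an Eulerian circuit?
No (6 vertices have odd degree: {1, 3, 4, 5, 6, 7}; Eulerian circuit requires 0)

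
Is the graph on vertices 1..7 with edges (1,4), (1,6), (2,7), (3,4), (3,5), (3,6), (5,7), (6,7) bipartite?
Yes. Partition: {1, 3, 7}, {2, 4, 5, 6}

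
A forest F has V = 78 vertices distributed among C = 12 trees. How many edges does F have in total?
66 (Each of the 12 component trees on V_i vertices has V_i - 1 edges; summing gives V - C = 78 - 12 = 66)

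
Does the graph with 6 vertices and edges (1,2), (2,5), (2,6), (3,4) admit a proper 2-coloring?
Yes. Partition: {1, 3, 5, 6}, {2, 4}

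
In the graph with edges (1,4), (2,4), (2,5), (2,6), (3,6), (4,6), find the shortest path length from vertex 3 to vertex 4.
2 (path: 3 -> 6 -> 4, 2 edges)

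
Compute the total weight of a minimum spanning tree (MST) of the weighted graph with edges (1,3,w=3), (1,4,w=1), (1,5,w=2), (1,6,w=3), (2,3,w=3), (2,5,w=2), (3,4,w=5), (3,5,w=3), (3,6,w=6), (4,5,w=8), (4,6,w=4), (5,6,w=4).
11 (MST edges: (1,3,w=3), (1,4,w=1), (1,5,w=2), (1,6,w=3), (2,5,w=2); sum of weights 3 + 1 + 2 + 3 + 2 = 11)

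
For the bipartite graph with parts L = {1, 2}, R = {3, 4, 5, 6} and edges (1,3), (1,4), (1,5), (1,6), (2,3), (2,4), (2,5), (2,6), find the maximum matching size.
2 (matching: (1,6), (2,5); upper bound min(|L|,|R|) = min(2,4) = 2)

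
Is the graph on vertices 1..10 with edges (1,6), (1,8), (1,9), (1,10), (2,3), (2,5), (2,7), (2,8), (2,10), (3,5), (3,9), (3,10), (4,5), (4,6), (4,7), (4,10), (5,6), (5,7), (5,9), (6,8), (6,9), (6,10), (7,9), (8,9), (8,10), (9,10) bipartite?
No (odd cycle of length 3: 6 -> 1 -> 9 -> 6)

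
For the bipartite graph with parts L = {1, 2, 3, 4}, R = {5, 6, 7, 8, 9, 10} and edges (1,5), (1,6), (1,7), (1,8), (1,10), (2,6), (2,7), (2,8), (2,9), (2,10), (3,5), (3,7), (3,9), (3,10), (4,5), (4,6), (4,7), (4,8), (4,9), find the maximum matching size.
4 (matching: (1,10), (2,9), (3,7), (4,8); upper bound min(|L|,|R|) = min(4,6) = 4)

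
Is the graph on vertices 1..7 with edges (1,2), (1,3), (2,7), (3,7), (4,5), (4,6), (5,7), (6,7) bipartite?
Yes. Partition: {1, 4, 7}, {2, 3, 5, 6}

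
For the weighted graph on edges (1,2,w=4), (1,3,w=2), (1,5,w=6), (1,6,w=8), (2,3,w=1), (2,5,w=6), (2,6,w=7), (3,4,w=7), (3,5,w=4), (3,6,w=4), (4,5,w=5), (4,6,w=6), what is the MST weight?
16 (MST edges: (1,3,w=2), (2,3,w=1), (3,5,w=4), (3,6,w=4), (4,5,w=5); sum of weights 2 + 1 + 4 + 4 + 5 = 16)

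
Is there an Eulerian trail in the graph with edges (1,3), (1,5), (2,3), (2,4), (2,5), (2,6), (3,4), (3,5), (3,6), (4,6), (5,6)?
Yes (the graph is connected and exactly 2 vertices have odd degree: {3, 4}; any Eulerian path must start and end at those)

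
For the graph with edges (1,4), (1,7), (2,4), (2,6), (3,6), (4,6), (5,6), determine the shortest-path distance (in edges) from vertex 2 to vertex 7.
3 (path: 2 -> 4 -> 1 -> 7, 3 edges)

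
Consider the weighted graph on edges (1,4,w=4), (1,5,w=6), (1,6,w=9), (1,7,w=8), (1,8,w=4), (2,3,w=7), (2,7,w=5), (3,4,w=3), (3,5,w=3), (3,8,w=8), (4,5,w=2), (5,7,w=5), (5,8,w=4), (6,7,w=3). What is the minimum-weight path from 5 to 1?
6 (path: 5 -> 1; weights 6 = 6)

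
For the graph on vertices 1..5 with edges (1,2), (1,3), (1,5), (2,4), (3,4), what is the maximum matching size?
2 (matching: (1,5), (2,4); upper bound floor(n/2) = floor(5/2) = 2)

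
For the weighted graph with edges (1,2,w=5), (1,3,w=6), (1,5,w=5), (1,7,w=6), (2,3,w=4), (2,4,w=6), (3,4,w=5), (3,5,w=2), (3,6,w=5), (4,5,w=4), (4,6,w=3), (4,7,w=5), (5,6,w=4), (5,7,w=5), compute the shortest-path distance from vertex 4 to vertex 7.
5 (path: 4 -> 7; weights 5 = 5)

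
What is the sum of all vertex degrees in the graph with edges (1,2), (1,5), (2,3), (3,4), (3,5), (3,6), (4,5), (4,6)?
16 (handshake: sum of degrees = 2|E| = 2 x 8 = 16)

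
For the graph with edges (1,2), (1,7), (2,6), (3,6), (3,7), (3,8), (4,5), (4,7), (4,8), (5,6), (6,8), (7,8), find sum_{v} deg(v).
24 (handshake: sum of degrees = 2|E| = 2 x 12 = 24)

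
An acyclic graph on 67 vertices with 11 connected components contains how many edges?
56 (Each of the 11 component trees on V_i vertices has V_i - 1 edges; summing gives V - C = 67 - 11 = 56)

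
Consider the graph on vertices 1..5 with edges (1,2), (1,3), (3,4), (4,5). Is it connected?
Yes (BFS from 1 visits [1, 2, 3, 4, 5] — all 5 vertices reached)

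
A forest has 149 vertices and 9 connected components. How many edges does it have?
140 (Each of the 9 component trees on V_i vertices has V_i - 1 edges; summing gives V - C = 149 - 9 = 140)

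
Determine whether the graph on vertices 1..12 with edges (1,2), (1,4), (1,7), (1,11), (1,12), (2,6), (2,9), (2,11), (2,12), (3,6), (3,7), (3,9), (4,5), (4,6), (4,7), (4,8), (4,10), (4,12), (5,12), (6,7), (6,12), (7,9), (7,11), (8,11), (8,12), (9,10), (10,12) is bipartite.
No (odd cycle of length 3: 7 -> 1 -> 11 -> 7)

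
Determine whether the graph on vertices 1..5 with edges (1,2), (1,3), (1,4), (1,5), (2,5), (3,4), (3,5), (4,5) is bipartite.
No (odd cycle of length 3: 5 -> 1 -> 2 -> 5)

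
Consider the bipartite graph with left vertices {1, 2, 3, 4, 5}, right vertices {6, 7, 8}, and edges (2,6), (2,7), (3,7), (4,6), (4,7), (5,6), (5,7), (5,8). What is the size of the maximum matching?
3 (matching: (2,7), (4,6), (5,8); upper bound min(|L|,|R|) = min(5,3) = 3)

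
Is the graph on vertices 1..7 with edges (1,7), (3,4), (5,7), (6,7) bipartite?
Yes. Partition: {1, 2, 3, 5, 6}, {4, 7}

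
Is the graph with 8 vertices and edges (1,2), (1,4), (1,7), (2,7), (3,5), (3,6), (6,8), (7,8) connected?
Yes (BFS from 1 visits [1, 2, 4, 7, 8, 6, 3, 5] — all 8 vertices reached)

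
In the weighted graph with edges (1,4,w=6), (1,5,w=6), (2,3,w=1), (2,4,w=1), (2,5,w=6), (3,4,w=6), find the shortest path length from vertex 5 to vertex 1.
6 (path: 5 -> 1; weights 6 = 6)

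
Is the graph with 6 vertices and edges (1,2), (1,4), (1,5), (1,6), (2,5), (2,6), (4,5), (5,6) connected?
No, it has 2 components: {1, 2, 4, 5, 6}, {3}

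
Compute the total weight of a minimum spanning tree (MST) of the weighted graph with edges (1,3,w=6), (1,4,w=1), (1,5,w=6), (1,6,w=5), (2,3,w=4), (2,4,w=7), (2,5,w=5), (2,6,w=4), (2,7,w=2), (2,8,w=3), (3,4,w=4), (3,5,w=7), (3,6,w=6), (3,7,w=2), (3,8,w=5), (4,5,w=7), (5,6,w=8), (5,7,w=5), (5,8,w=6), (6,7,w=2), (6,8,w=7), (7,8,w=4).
19 (MST edges: (1,4,w=1), (2,5,w=5), (2,7,w=2), (2,8,w=3), (3,4,w=4), (3,7,w=2), (6,7,w=2); sum of weights 1 + 5 + 2 + 3 + 4 + 2 + 2 = 19)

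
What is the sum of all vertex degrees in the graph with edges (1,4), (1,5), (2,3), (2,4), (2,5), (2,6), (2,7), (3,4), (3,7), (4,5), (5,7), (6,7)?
24 (handshake: sum of degrees = 2|E| = 2 x 12 = 24)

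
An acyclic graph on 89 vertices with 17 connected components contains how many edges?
72 (Each of the 17 component trees on V_i vertices has V_i - 1 edges; summing gives V - C = 89 - 17 = 72)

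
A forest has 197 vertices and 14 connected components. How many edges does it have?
183 (Each of the 14 component trees on V_i vertices has V_i - 1 edges; summing gives V - C = 197 - 14 = 183)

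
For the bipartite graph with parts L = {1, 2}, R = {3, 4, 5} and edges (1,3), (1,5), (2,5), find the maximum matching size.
2 (matching: (1,3), (2,5); upper bound min(|L|,|R|) = min(2,3) = 2)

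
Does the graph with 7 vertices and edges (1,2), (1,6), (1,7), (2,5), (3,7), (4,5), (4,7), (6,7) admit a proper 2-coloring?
No (odd cycle of length 3: 6 -> 1 -> 7 -> 6)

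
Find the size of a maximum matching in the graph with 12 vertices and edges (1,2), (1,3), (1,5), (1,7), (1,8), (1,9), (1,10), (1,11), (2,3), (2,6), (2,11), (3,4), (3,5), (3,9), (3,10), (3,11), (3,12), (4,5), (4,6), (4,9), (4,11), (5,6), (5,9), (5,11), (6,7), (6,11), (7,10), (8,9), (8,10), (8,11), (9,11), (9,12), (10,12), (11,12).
6 (matching: (1,2), (3,4), (5,11), (6,7), (8,10), (9,12); upper bound floor(n/2) = floor(12/2) = 6)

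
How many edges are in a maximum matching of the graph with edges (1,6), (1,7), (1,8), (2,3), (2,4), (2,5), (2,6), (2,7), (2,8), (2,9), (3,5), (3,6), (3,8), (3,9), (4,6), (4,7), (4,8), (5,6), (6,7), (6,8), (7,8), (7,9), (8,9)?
4 (matching: (1,7), (2,4), (5,6), (8,9); upper bound floor(n/2) = floor(9/2) = 4)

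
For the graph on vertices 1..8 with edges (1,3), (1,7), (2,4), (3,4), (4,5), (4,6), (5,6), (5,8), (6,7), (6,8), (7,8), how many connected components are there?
1 (components: {1, 2, 3, 4, 5, 6, 7, 8})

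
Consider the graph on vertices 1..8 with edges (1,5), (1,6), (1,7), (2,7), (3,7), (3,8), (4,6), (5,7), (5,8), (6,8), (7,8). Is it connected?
Yes (BFS from 1 visits [1, 5, 6, 7, 8, 4, 2, 3] — all 8 vertices reached)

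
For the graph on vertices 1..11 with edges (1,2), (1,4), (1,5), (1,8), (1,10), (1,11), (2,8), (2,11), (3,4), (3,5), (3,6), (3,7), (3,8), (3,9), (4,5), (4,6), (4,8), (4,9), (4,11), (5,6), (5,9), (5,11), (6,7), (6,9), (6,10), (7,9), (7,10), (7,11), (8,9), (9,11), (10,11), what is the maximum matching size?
5 (matching: (1,11), (2,8), (3,7), (4,9), (6,10); upper bound floor(n/2) = floor(11/2) = 5)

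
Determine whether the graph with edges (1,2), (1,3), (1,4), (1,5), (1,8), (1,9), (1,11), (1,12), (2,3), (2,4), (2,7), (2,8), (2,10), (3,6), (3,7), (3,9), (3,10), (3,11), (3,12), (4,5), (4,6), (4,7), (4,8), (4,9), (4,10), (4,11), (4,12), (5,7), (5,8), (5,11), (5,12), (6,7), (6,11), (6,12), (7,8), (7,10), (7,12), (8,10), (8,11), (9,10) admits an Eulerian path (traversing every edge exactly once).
Yes (the graph is connected and exactly 2 vertices have odd degree: {6, 8}; any Eulerian path must start and end at those)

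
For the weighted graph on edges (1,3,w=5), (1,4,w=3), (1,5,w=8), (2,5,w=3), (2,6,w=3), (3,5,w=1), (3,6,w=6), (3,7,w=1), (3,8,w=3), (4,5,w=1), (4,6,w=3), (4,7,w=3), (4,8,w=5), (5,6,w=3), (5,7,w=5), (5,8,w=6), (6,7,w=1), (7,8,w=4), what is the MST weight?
13 (MST edges: (1,4,w=3), (2,6,w=3), (3,5,w=1), (3,7,w=1), (3,8,w=3), (4,5,w=1), (6,7,w=1); sum of weights 3 + 3 + 1 + 1 + 3 + 1 + 1 = 13)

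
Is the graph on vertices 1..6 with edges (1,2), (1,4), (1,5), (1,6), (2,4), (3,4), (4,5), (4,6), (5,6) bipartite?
No (odd cycle of length 3: 2 -> 1 -> 4 -> 2)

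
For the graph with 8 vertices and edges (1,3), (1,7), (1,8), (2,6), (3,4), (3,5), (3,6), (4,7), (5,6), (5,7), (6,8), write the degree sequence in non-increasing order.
[4, 4, 3, 3, 3, 2, 2, 1] (degrees: deg(1)=3, deg(2)=1, deg(3)=4, deg(4)=2, deg(5)=3, deg(6)=4, deg(7)=3, deg(8)=2)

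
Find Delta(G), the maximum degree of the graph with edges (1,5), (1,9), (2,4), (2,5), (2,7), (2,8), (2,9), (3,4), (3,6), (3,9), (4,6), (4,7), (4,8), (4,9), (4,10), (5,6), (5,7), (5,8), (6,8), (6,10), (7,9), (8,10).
7 (attained at vertex 4)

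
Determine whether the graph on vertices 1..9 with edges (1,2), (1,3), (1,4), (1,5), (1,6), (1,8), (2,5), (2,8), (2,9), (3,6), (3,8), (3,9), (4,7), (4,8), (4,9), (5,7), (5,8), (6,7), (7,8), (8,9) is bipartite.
No (odd cycle of length 3: 8 -> 1 -> 2 -> 8)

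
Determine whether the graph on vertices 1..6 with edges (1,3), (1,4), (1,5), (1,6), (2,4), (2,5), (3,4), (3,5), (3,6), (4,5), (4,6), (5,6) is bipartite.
No (odd cycle of length 3: 4 -> 1 -> 3 -> 4)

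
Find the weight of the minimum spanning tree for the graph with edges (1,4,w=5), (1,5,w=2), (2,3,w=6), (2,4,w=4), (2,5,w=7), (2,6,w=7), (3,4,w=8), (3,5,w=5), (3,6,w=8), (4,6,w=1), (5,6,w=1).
13 (MST edges: (1,5,w=2), (2,4,w=4), (3,5,w=5), (4,6,w=1), (5,6,w=1); sum of weights 2 + 4 + 5 + 1 + 1 = 13)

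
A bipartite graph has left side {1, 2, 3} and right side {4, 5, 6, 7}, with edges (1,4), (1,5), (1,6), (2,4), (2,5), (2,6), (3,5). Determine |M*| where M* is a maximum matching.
3 (matching: (1,6), (2,4), (3,5); upper bound min(|L|,|R|) = min(3,4) = 3)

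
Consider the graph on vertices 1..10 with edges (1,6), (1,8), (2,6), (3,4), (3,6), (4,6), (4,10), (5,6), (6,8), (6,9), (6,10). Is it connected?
No, it has 2 components: {1, 2, 3, 4, 5, 6, 8, 9, 10}, {7}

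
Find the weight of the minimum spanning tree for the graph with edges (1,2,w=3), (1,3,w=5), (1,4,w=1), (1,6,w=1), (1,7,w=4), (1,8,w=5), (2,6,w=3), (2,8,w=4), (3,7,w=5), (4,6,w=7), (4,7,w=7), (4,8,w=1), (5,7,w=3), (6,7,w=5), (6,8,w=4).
18 (MST edges: (1,2,w=3), (1,3,w=5), (1,4,w=1), (1,6,w=1), (1,7,w=4), (4,8,w=1), (5,7,w=3); sum of weights 3 + 5 + 1 + 1 + 4 + 1 + 3 = 18)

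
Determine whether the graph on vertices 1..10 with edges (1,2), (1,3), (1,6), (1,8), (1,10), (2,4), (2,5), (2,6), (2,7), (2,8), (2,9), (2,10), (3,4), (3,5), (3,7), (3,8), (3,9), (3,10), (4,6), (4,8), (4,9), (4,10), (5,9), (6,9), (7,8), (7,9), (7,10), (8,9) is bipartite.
No (odd cycle of length 3: 2 -> 1 -> 6 -> 2)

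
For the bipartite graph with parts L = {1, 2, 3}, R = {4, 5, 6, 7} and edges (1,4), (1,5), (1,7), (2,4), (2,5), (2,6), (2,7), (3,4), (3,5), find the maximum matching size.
3 (matching: (1,7), (2,6), (3,5); upper bound min(|L|,|R|) = min(3,4) = 3)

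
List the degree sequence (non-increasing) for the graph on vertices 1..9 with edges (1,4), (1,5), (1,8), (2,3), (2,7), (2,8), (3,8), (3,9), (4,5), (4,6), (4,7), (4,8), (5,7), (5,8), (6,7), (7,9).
[5, 5, 5, 4, 3, 3, 3, 2, 2] (degrees: deg(1)=3, deg(2)=3, deg(3)=3, deg(4)=5, deg(5)=4, deg(6)=2, deg(7)=5, deg(8)=5, deg(9)=2)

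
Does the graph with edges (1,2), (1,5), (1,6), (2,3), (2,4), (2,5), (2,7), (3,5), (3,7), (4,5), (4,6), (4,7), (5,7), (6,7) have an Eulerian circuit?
No (6 vertices have odd degree: {1, 2, 3, 5, 6, 7}; Eulerian circuit requires 0)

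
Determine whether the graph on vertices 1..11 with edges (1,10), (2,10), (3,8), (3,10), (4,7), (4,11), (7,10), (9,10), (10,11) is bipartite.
Yes. Partition: {1, 2, 3, 5, 6, 7, 9, 11}, {4, 8, 10}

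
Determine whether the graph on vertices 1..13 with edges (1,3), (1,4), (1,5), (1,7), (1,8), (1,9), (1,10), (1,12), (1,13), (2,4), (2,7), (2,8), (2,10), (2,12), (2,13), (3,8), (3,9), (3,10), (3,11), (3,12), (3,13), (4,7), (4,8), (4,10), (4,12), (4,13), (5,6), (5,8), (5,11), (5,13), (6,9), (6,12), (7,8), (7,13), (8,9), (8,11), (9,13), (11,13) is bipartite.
No (odd cycle of length 3: 3 -> 1 -> 8 -> 3)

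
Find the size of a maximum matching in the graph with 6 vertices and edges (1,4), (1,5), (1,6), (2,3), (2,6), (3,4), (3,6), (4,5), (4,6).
3 (matching: (1,5), (2,3), (4,6); upper bound floor(n/2) = floor(6/2) = 3)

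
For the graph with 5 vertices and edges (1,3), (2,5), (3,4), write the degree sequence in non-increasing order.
[2, 1, 1, 1, 1] (degrees: deg(1)=1, deg(2)=1, deg(3)=2, deg(4)=1, deg(5)=1)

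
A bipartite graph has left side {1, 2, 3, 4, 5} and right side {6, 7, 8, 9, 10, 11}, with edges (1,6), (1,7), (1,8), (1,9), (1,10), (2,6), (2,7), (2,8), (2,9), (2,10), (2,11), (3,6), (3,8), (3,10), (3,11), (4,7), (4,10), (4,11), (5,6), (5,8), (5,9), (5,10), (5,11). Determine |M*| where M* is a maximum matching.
5 (matching: (1,10), (2,11), (3,8), (4,7), (5,9); upper bound min(|L|,|R|) = min(5,6) = 5)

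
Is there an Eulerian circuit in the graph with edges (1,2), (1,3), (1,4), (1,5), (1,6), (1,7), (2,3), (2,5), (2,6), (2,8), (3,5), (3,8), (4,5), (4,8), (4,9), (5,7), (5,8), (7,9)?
No (2 vertices have odd degree: {2, 7}; Eulerian circuit requires 0)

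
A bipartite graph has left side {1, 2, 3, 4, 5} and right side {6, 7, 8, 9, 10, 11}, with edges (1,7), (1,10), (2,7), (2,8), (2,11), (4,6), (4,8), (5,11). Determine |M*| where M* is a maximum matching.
4 (matching: (1,10), (2,7), (4,8), (5,11); upper bound min(|L|,|R|) = min(5,6) = 5)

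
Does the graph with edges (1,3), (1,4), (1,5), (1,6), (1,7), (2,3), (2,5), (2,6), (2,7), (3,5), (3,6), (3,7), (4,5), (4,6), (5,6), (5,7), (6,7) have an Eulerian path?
No (4 vertices have odd degree: {1, 3, 4, 7}; Eulerian path requires 0 or 2)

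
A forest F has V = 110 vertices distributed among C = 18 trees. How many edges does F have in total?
92 (Each of the 18 component trees on V_i vertices has V_i - 1 edges; summing gives V - C = 110 - 18 = 92)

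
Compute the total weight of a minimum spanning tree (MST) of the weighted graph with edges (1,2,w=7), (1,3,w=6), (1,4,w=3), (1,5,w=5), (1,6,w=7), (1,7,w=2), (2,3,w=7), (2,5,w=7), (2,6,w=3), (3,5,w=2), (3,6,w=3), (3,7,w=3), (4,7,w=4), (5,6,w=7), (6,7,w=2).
15 (MST edges: (1,4,w=3), (1,7,w=2), (2,6,w=3), (3,5,w=2), (3,6,w=3), (6,7,w=2); sum of weights 3 + 2 + 3 + 2 + 3 + 2 = 15)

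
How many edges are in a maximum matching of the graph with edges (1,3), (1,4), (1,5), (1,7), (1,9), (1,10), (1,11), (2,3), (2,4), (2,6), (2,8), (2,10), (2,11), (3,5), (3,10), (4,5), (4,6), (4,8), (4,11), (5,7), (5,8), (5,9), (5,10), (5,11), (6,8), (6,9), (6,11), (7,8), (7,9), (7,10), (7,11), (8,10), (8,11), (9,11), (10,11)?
5 (matching: (1,9), (2,6), (4,5), (7,11), (8,10); upper bound floor(n/2) = floor(11/2) = 5)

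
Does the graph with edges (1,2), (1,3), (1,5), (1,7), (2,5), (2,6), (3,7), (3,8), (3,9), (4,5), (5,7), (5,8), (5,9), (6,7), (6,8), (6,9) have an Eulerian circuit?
No (4 vertices have odd degree: {2, 4, 8, 9}; Eulerian circuit requires 0)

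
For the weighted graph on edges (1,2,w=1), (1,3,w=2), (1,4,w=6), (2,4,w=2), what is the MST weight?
5 (MST edges: (1,2,w=1), (1,3,w=2), (2,4,w=2); sum of weights 1 + 2 + 2 = 5)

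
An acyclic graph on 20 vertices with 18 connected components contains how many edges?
2 (Each of the 18 component trees on V_i vertices has V_i - 1 edges; summing gives V - C = 20 - 18 = 2)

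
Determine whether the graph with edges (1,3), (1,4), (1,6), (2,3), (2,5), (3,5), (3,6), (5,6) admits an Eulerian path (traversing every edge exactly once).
No (4 vertices have odd degree: {1, 4, 5, 6}; Eulerian path requires 0 or 2)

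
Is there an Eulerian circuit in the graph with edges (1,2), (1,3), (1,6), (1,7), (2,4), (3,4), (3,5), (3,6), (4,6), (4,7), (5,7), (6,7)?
Yes (the graph is connected and all 7 vertices have even degree)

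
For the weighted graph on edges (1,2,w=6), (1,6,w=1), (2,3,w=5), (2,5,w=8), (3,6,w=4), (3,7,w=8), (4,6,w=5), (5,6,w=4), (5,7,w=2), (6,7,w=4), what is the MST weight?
21 (MST edges: (1,6,w=1), (2,3,w=5), (3,6,w=4), (4,6,w=5), (5,6,w=4), (5,7,w=2); sum of weights 1 + 5 + 4 + 5 + 4 + 2 = 21)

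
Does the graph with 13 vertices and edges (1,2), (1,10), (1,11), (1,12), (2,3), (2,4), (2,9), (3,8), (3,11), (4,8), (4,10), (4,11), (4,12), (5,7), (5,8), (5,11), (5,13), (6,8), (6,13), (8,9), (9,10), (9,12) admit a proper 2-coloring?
Yes. Partition: {1, 3, 4, 5, 6, 9}, {2, 7, 8, 10, 11, 12, 13}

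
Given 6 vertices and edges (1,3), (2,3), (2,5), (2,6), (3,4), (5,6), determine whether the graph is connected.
Yes (BFS from 1 visits [1, 3, 2, 4, 5, 6] — all 6 vertices reached)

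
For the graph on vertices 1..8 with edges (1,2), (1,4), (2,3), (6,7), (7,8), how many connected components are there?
3 (components: {1, 2, 3, 4}, {5}, {6, 7, 8})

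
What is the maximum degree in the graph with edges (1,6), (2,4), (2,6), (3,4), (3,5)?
2 (attained at vertices 2, 3, 4, 6)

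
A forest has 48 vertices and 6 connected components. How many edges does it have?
42 (Each of the 6 component trees on V_i vertices has V_i - 1 edges; summing gives V - C = 48 - 6 = 42)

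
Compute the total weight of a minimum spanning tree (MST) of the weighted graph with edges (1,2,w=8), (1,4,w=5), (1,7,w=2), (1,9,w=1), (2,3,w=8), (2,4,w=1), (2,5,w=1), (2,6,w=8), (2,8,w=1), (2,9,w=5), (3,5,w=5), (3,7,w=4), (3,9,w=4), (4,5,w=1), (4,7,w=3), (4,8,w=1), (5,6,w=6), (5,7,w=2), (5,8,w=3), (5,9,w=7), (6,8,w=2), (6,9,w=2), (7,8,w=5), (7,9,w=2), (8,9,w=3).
14 (MST edges: (1,7,w=2), (1,9,w=1), (2,4,w=1), (2,5,w=1), (2,8,w=1), (3,7,w=4), (5,7,w=2), (6,8,w=2); sum of weights 2 + 1 + 1 + 1 + 1 + 4 + 2 + 2 = 14)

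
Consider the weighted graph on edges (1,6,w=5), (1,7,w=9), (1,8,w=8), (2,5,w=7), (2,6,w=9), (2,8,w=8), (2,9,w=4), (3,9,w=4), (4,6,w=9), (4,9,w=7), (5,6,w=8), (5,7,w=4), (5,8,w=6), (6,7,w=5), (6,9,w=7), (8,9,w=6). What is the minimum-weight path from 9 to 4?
7 (path: 9 -> 4; weights 7 = 7)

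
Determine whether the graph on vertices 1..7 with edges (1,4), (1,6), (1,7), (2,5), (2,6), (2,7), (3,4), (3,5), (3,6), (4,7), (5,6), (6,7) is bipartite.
No (odd cycle of length 3: 7 -> 1 -> 6 -> 7)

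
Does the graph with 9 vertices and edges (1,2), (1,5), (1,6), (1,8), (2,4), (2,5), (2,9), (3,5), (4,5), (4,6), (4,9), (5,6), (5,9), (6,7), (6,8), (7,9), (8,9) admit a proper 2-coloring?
No (odd cycle of length 3: 5 -> 1 -> 2 -> 5)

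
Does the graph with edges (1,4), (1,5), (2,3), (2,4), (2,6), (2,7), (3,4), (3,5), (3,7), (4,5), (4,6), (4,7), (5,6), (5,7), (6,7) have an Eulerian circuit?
No (2 vertices have odd degree: {5, 7}; Eulerian circuit requires 0)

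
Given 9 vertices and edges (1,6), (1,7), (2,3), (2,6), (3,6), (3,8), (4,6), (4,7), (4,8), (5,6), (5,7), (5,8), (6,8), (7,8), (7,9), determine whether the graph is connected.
Yes (BFS from 1 visits [1, 6, 7, 2, 3, 4, 5, 8, 9] — all 9 vertices reached)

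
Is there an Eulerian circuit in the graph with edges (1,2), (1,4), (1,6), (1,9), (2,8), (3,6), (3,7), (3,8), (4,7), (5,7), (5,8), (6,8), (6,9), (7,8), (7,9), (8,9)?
No (2 vertices have odd degree: {3, 7}; Eulerian circuit requires 0)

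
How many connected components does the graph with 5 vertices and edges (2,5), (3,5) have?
3 (components: {1}, {2, 3, 5}, {4})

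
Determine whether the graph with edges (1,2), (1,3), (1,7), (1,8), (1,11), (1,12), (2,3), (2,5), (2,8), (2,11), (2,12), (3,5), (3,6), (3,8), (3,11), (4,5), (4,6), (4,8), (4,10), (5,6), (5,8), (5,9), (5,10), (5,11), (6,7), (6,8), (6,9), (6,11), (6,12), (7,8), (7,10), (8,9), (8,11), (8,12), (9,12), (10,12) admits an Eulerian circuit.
Yes (the graph is connected and all 12 vertices have even degree)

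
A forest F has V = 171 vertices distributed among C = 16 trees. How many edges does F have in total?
155 (Each of the 16 component trees on V_i vertices has V_i - 1 edges; summing gives V - C = 171 - 16 = 155)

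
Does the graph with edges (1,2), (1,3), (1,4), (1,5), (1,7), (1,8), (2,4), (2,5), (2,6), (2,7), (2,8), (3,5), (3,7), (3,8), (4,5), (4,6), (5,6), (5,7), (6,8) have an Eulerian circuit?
Yes (the graph is connected and all 8 vertices have even degree)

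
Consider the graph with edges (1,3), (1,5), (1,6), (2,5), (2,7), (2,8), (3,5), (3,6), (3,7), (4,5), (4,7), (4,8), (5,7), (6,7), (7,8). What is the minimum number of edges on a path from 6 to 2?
2 (path: 6 -> 7 -> 2, 2 edges)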